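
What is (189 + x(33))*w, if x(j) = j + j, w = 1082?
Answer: 275910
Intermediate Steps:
x(j) = 2*j
(189 + x(33))*w = (189 + 2*33)*1082 = (189 + 66)*1082 = 255*1082 = 275910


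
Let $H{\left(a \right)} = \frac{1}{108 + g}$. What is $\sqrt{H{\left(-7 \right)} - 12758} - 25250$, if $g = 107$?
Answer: $-25250 + \frac{i \sqrt{589738335}}{215} \approx -25250.0 + 112.95 i$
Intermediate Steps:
$H{\left(a \right)} = \frac{1}{215}$ ($H{\left(a \right)} = \frac{1}{108 + 107} = \frac{1}{215}$)
$\sqrt{H{\left(-7 \right)} - 12758} - 25250 = \sqrt{\frac{1}{215} - 12758} - 25250 = \sqrt{- \frac{2742969}{215}} - 25250 = \frac{i \sqrt{589738335}}{215} - 25250 = -25250 + \frac{i \sqrt{589738335}}{215}$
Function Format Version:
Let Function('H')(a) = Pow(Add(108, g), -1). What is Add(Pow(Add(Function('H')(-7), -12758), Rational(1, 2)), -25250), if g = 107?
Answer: Add(-25250, Mul(Rational(1, 215), I, Pow(589738335, Rational(1, 2)))) ≈ Add(-25250., Mul(112.95, I))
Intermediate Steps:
Function('H')(a) = Rational(1, 215) (Function('H')(a) = Pow(Add(108, 107), -1) = Pow(215, -1) = Rational(1, 215))
Add(Pow(Add(Function('H')(-7), -12758), Rational(1, 2)), -25250) = Add(Pow(Add(Rational(1, 215), -12758), Rational(1, 2)), -25250) = Add(Pow(Rational(-2742969, 215), Rational(1, 2)), -25250) = Add(Mul(Rational(1, 215), I, Pow(589738335, Rational(1, 2))), -25250) = Add(-25250, Mul(Rational(1, 215), I, Pow(589738335, Rational(1, 2))))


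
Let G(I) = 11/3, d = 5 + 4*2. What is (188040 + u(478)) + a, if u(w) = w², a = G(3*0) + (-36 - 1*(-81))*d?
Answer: 1251338/3 ≈ 4.1711e+5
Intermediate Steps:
d = 13 (d = 5 + 8 = 13)
G(I) = 11/3 (G(I) = 11*(⅓) = 11/3)
a = 1766/3 (a = 11/3 + (-36 - 1*(-81))*13 = 11/3 + (-36 + 81)*13 = 11/3 + 45*13 = 11/3 + 585 = 1766/3 ≈ 588.67)
(188040 + u(478)) + a = (188040 + 478²) + 1766/3 = (188040 + 228484) + 1766/3 = 416524 + 1766/3 = 1251338/3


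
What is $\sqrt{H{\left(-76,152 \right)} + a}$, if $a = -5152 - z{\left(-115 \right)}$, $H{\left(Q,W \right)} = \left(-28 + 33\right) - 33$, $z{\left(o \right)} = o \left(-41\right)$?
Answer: $i \sqrt{9895} \approx 99.474 i$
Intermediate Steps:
$z{\left(o \right)} = - 41 o$
$H{\left(Q,W \right)} = -28$ ($H{\left(Q,W \right)} = 5 - 33 = -28$)
$a = -9867$ ($a = -5152 - \left(-41\right) \left(-115\right) = -5152 - 4715 = -9867$)
$\sqrt{H{\left(-76,152 \right)} + a} = \sqrt{-28 - 9867} = \sqrt{-9895} = i \sqrt{9895}$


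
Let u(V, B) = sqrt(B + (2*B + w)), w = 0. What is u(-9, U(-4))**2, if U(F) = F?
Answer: -12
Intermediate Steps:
u(V, B) = sqrt(3)*sqrt(B) (u(V, B) = sqrt(B + (2*B + 0)) = sqrt(B + 2*B) = sqrt(3*B) = sqrt(3)*sqrt(B))
u(-9, U(-4))**2 = (sqrt(3)*sqrt(-4))**2 = (sqrt(3)*(2*I))**2 = (2*I*sqrt(3))**2 = -12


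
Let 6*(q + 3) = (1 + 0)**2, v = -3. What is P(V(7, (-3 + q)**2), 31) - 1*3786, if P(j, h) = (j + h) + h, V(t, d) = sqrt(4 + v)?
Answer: -3723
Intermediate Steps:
q = -17/6 (q = -3 + (1 + 0)**2/6 = -3 + (1/6)*1**2 = -3 + (1/6)*1 = -3 + 1/6 = -17/6 ≈ -2.8333)
V(t, d) = 1 (V(t, d) = sqrt(4 - 3) = sqrt(1) = 1)
P(j, h) = j + 2*h (P(j, h) = (h + j) + h = j + 2*h)
P(V(7, (-3 + q)**2), 31) - 1*3786 = (1 + 2*31) - 1*3786 = (1 + 62) - 3786 = 63 - 3786 = -3723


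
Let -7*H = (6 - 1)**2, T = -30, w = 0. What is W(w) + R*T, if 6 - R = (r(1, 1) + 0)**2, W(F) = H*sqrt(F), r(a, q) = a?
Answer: -150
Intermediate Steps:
H = -25/7 (H = -(6 - 1)**2/7 = -1/7*5**2 = -1/7*25 = -25/7 ≈ -3.5714)
W(F) = -25*sqrt(F)/7
R = 5 (R = 6 - (1 + 0)**2 = 6 - 1*1**2 = 6 - 1*1 = 6 - 1 = 5)
W(w) + R*T = -25*sqrt(0)/7 + 5*(-30) = -25/7*0 - 150 = 0 - 150 = -150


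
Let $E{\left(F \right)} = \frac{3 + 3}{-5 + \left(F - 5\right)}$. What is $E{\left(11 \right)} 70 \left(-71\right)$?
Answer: $-29820$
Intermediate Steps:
$E{\left(F \right)} = \frac{6}{-10 + F}$ ($E{\left(F \right)} = \frac{6}{-5 + \left(-5 + F\right)} = \frac{6}{-10 + F}$)
$E{\left(11 \right)} 70 \left(-71\right) = \frac{6}{-10 + 11} \cdot 70 \left(-71\right) = \frac{6}{1} \cdot 70 \left(-71\right) = 6 \cdot 1 \cdot 70 \left(-71\right) = 6 \cdot 70 \left(-71\right) = 420 \left(-71\right) = -29820$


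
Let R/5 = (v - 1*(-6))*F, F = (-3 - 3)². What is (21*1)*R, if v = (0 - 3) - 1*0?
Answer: 11340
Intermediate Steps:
v = -3 (v = -3 + 0 = -3)
F = 36 (F = (-6)² = 36)
R = 540 (R = 5*((-3 - 1*(-6))*36) = 5*((-3 + 6)*36) = 5*(3*36) = 5*108 = 540)
(21*1)*R = (21*1)*540 = 21*540 = 11340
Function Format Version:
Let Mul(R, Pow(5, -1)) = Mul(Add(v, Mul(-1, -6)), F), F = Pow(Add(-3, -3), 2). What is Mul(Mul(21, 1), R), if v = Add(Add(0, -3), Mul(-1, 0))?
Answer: 11340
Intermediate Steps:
v = -3 (v = Add(-3, 0) = -3)
F = 36 (F = Pow(-6, 2) = 36)
R = 540 (R = Mul(5, Mul(Add(-3, Mul(-1, -6)), 36)) = Mul(5, Mul(Add(-3, 6), 36)) = Mul(5, Mul(3, 36)) = Mul(5, 108) = 540)
Mul(Mul(21, 1), R) = Mul(Mul(21, 1), 540) = Mul(21, 540) = 11340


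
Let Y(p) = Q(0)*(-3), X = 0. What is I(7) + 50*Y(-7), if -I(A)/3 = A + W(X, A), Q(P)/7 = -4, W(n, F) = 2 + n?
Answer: 4173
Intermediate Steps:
Q(P) = -28 (Q(P) = 7*(-4) = -28)
I(A) = -6 - 3*A (I(A) = -3*(A + (2 + 0)) = -3*(A + 2) = -3*(2 + A) = -6 - 3*A)
Y(p) = 84 (Y(p) = -28*(-3) = 84)
I(7) + 50*Y(-7) = (-6 - 3*7) + 50*84 = (-6 - 21) + 4200 = -27 + 4200 = 4173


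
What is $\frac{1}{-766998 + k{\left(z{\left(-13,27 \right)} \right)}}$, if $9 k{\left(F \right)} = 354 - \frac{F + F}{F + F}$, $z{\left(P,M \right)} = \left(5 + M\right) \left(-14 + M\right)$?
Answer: $- \frac{9}{6902629} \approx -1.3039 \cdot 10^{-6}$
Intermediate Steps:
$z{\left(P,M \right)} = \left(-14 + M\right) \left(5 + M\right)$
$k{\left(F \right)} = \frac{353}{9}$ ($k{\left(F \right)} = \frac{354 - \frac{F + F}{F + F}}{9} = \frac{354 - \frac{2 F}{2 F}}{9} = \frac{354 - 2 F \frac{1}{2 F}}{9} = \frac{354 - 1}{9} = \frac{1}{9} \cdot 353 = \frac{353}{9}$)
$\frac{1}{-766998 + k{\left(z{\left(-13,27 \right)} \right)}} = \frac{1}{-766998 + \frac{353}{9}} = \frac{1}{- \frac{6902629}{9}} = - \frac{9}{6902629}$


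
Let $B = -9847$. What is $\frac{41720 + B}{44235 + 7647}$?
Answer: $\frac{31873}{51882} \approx 0.61434$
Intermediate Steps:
$\frac{41720 + B}{44235 + 7647} = \frac{41720 - 9847}{44235 + 7647} = \frac{31873}{51882}$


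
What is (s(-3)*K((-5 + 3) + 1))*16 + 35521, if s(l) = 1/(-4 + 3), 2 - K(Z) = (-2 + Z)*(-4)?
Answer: 35681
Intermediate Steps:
K(Z) = -6 + 4*Z (K(Z) = 2 - (-2 + Z)*(-4) = 2 - (8 - 4*Z) = 2 + (-8 + 4*Z) = -6 + 4*Z)
s(l) = -1 (s(l) = 1/(-1) = -1)
(s(-3)*K((-5 + 3) + 1))*16 + 35521 = -(-6 + 4*((-5 + 3) + 1))*16 + 35521 = -(-6 + 4*(-2 + 1))*16 + 35521 = -(-6 + 4*(-1))*16 + 35521 = -(-6 - 4)*16 + 35521 = -1*(-10)*16 + 35521 = 10*16 + 35521 = 160 + 35521 = 35681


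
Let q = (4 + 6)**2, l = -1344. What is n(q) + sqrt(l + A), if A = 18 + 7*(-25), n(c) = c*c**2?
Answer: 1000000 + I*sqrt(1501) ≈ 1.0e+6 + 38.743*I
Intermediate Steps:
q = 100 (q = 10**2 = 100)
n(c) = c**3
A = -157 (A = 18 - 175 = -157)
n(q) + sqrt(l + A) = 100**3 + sqrt(-1344 - 157) = 1000000 + sqrt(-1501) = 1000000 + I*sqrt(1501)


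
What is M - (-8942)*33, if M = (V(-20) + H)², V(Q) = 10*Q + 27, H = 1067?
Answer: 1094322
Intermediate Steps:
V(Q) = 27 + 10*Q
M = 799236 (M = ((27 + 10*(-20)) + 1067)² = ((27 - 200) + 1067)² = (-173 + 1067)² = 894² = 799236)
M - (-8942)*33 = 799236 - (-8942)*33 = 799236 - 1*(-295086) = 799236 + 295086 = 1094322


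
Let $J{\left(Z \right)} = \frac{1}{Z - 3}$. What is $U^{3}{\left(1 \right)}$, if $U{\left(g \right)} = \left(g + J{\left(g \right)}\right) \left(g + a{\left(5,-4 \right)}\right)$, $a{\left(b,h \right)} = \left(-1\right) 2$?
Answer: $- \frac{1}{8} \approx -0.125$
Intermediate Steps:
$J{\left(Z \right)} = \frac{1}{-3 + Z}$
$a{\left(b,h \right)} = -2$
$U{\left(g \right)} = \left(-2 + g\right) \left(g + \frac{1}{-3 + g}\right)$ ($U{\left(g \right)} = \left(g + \frac{1}{-3 + g}\right) \left(g - 2\right) = \left(g + \frac{1}{-3 + g}\right) \left(-2 + g\right) = \left(-2 + g\right) \left(g + \frac{1}{-3 + g}\right)$)
$U^{3}{\left(1 \right)} = \left(\frac{-2 + 1 + 1 \left(-3 + 1\right) \left(-2 + 1\right)}{-3 + 1}\right)^{3} = \left(\frac{-2 + 1 + 1 \left(-2\right) \left(-1\right)}{-2}\right)^{3} = \left(- \frac{-2 + 1 + 2}{2}\right)^{3} = \left(\left(- \frac{1}{2}\right) 1\right)^{3} = \left(- \frac{1}{2}\right)^{3} = - \frac{1}{8}$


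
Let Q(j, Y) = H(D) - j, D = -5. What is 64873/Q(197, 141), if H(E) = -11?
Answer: -64873/208 ≈ -311.89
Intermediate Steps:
Q(j, Y) = -11 - j
64873/Q(197, 141) = 64873/(-11 - 1*197) = 64873/(-11 - 197) = 64873/(-208) = 64873*(-1/208) = -64873/208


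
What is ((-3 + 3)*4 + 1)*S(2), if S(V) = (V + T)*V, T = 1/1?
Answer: 6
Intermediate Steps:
T = 1
S(V) = V*(1 + V) (S(V) = (V + 1)*V = (1 + V)*V = V*(1 + V))
((-3 + 3)*4 + 1)*S(2) = ((-3 + 3)*4 + 1)*(2*(1 + 2)) = (0*4 + 1)*(2*3) = (0 + 1)*6 = 1*6 = 6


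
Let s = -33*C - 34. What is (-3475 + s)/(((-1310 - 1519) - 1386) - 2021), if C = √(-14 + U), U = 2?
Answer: 3509/6236 + 33*I*√3/3118 ≈ 0.5627 + 0.018332*I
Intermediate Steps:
C = 2*I*√3 (C = √(-14 + 2) = √(-12) = 2*I*√3 ≈ 3.4641*I)
s = -34 - 66*I*√3 (s = -66*I*√3 - 34 = -34 - 66*I*√3 ≈ -34.0 - 114.32*I)
(-3475 + s)/(((-1310 - 1519) - 1386) - 2021) = (-3475 + (-34 - 66*I*√3))/(((-1310 - 1519) - 1386) - 2021) = (-3509 - 66*I*√3)/((-2829 - 1386) - 2021) = (-3509 - 66*I*√3)/(-4215 - 2021) = (-3509 - 66*I*√3)/(-6236) = (-3509 - 66*I*√3)*(-1/6236) = 3509/6236 + 33*I*√3/3118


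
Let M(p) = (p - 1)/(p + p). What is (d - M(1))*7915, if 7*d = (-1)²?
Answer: 7915/7 ≈ 1130.7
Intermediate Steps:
M(p) = (-1 + p)/(2*p) (M(p) = (-1 + p)/((2*p)) = (-1 + p)*(1/(2*p)) = (-1 + p)/(2*p))
d = ⅐ (d = (⅐)*(-1)² = (⅐)*1 = ⅐ ≈ 0.14286)
(d - M(1))*7915 = (⅐ - (-1 + 1)/(2*1))*7915 = (⅐ - 0/2)*7915 = (⅐ - 1*0)*7915 = (⅐ + 0)*7915 = (⅐)*7915 = 7915/7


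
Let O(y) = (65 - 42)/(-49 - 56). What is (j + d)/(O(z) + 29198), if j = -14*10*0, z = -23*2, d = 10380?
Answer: 1089900/3065767 ≈ 0.35551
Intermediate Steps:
z = -46
O(y) = -23/105 (O(y) = 23/(-105) = 23*(-1/105) = -23/105)
j = 0 (j = -140*0 = 0)
(j + d)/(O(z) + 29198) = (0 + 10380)/(-23/105 + 29198) = 10380/(3065767/105) = 10380*(105/3065767) = 1089900/3065767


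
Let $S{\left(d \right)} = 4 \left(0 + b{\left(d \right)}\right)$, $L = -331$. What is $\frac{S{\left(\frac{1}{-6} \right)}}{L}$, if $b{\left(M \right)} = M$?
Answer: $\frac{2}{993} \approx 0.0020141$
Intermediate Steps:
$S{\left(d \right)} = 4 d$ ($S{\left(d \right)} = 4 \left(0 + d\right) = 4 d$)
$\frac{S{\left(\frac{1}{-6} \right)}}{L} = \frac{4 \frac{1}{-6}}{-331} = 4 \left(- \frac{1}{6}\right) \left(- \frac{1}{331}\right) = \left(- \frac{2}{3}\right) \left(- \frac{1}{331}\right) = \frac{2}{993}$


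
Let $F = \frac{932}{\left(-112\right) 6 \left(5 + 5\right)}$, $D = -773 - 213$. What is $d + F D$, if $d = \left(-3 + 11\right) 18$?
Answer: $\frac{235829}{840} \approx 280.75$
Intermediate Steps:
$d = 144$ ($d = 8 \cdot 18 = 144$)
$D = -986$
$F = - \frac{233}{1680}$ ($F = \frac{932}{\left(-112\right) 6 \cdot 10} = \frac{932}{\left(-112\right) 60} = \frac{932}{-6720} = 932 \left(- \frac{1}{6720}\right) = - \frac{233}{1680} \approx -0.13869$)
$d + F D = 144 - - \frac{114869}{840} = 144 + \frac{114869}{840} = \frac{235829}{840}$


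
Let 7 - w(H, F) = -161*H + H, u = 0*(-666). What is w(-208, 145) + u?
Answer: -33273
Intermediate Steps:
u = 0
w(H, F) = 7 + 160*H (w(H, F) = 7 - (-161*H + H) = 7 - (-160)*H = 7 + 160*H)
w(-208, 145) + u = (7 + 160*(-208)) + 0 = (7 - 33280) + 0 = -33273 + 0 = -33273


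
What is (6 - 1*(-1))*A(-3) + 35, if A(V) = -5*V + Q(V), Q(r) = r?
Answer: 119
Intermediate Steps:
A(V) = -4*V (A(V) = -5*V + V = -4*V)
(6 - 1*(-1))*A(-3) + 35 = (6 - 1*(-1))*(-4*(-3)) + 35 = (6 + 1)*12 + 35 = 7*12 + 35 = 84 + 35 = 119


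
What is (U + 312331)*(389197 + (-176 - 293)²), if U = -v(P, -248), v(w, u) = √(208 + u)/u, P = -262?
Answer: 190258927298 + 304579*I*√10/62 ≈ 1.9026e+11 + 15535.0*I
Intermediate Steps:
v(w, u) = √(208 + u)/u
U = I*√10/124 (U = -√(208 - 248)/(-248) = -(-1)*√(-40)/248 = -(-1)*2*I*√10/248 = -(-1)*I*√10/124 = I*√10/124 ≈ 0.025502*I)
(U + 312331)*(389197 + (-176 - 293)²) = (I*√10/124 + 312331)*(389197 + (-176 - 293)²) = (312331 + I*√10/124)*(389197 + (-469)²) = (312331 + I*√10/124)*(389197 + 219961) = (312331 + I*√10/124)*609158 = 190258927298 + 304579*I*√10/62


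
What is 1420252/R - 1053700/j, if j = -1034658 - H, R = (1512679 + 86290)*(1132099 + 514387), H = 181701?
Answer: 1387028360193429134/1601142050416963653 ≈ 0.86627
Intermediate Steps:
R = 2632680072934 (R = 1598969*1646486 = 2632680072934)
j = -1216359 (j = -1034658 - 1*181701 = -1034658 - 181701 = -1216359)
1420252/R - 1053700/j = 1420252/2632680072934 - 1053700/(-1216359) = 1420252*(1/2632680072934) - 1053700*(-1/1216359) = 710126/1316340036467 + 1053700/1216359 = 1387028360193429134/1601142050416963653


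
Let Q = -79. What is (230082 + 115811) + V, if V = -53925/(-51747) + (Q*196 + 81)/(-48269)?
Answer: 6127422795865/17714723 ≈ 3.4589e+5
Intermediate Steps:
V = 24113226/17714723 (V = -53925/(-51747) + (-79*196 + 81)/(-48269) = -53925*(-1/51747) + (-15484 + 81)*(-1/48269) = 17975/17249 - 15403*(-1/48269) = 17975/17249 + 15403/48269 = 24113226/17714723 ≈ 1.3612)
(230082 + 115811) + V = (230082 + 115811) + 24113226/17714723 = 345893 + 24113226/17714723 = 6127422795865/17714723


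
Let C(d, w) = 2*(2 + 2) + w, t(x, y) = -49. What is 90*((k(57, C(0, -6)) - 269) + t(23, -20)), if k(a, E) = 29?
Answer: -26010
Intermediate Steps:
C(d, w) = 8 + w (C(d, w) = 2*4 + w = 8 + w)
90*((k(57, C(0, -6)) - 269) + t(23, -20)) = 90*((29 - 269) - 49) = 90*(-240 - 49) = 90*(-289) = -26010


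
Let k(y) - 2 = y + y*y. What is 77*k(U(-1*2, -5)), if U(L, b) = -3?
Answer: 616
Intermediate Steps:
k(y) = 2 + y + y² (k(y) = 2 + (y + y*y) = 2 + (y + y²) = 2 + y + y²)
77*k(U(-1*2, -5)) = 77*(2 - 3 + (-3)²) = 77*(2 - 3 + 9) = 77*8 = 616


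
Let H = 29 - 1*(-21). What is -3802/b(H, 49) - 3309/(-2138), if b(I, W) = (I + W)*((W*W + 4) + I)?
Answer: 796107229/519630210 ≈ 1.5321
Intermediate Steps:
H = 50 (H = 29 + 21 = 50)
b(I, W) = (I + W)*(4 + I + W²) (b(I, W) = (I + W)*((W² + 4) + I) = (I + W)*((4 + W²) + I) = (I + W)*(4 + I + W²))
-3802/b(H, 49) - 3309/(-2138) = -3802/(50² + 49³ + 4*50 + 4*49 + 50*49 + 50*49²) - 3309/(-2138) = -3802/(2500 + 117649 + 200 + 196 + 2450 + 50*2401) - 3309*(-1/2138) = -3802/(2500 + 117649 + 200 + 196 + 2450 + 120050) + 3309/2138 = -3802/243045 + 3309/2138 = 796107229/519630210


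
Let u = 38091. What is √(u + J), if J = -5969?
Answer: √32122 ≈ 179.23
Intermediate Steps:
√(u + J) = √(38091 - 5969) = √32122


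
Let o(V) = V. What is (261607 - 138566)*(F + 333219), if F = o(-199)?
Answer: 40975113820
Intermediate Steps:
F = -199
(261607 - 138566)*(F + 333219) = (261607 - 138566)*(-199 + 333219) = 123041*333020 = 40975113820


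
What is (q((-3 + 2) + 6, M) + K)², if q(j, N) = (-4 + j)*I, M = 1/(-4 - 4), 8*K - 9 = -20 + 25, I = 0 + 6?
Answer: 961/16 ≈ 60.063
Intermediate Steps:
I = 6
K = 7/4 (K = 9/8 + (-20 + 25)/8 = 9/8 + (⅛)*5 = 9/8 + 5/8 = 7/4 ≈ 1.7500)
M = -⅛ (M = 1/(-8) = -⅛ ≈ -0.12500)
q(j, N) = -24 + 6*j (q(j, N) = (-4 + j)*6 = -24 + 6*j)
(q((-3 + 2) + 6, M) + K)² = ((-24 + 6*((-3 + 2) + 6)) + 7/4)² = ((-24 + 6*(-1 + 6)) + 7/4)² = ((-24 + 6*5) + 7/4)² = ((-24 + 30) + 7/4)² = (6 + 7/4)² = (31/4)² = 961/16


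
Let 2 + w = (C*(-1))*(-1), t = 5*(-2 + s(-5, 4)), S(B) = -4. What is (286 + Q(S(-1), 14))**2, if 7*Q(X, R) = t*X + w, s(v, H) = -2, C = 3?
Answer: 4338889/49 ≈ 88549.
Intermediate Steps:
t = -20 (t = 5*(-2 - 2) = 5*(-4) = -20)
w = 1 (w = -2 + (3*(-1))*(-1) = -2 - 3*(-1) = -2 + 3 = 1)
Q(X, R) = 1/7 - 20*X/7 (Q(X, R) = (-20*X + 1)/7 = (1 - 20*X)/7 = 1/7 - 20*X/7)
(286 + Q(S(-1), 14))**2 = (286 + (1/7 - 20/7*(-4)))**2 = (286 + (1/7 + 80/7))**2 = (286 + 81/7)**2 = (2083/7)**2 = 4338889/49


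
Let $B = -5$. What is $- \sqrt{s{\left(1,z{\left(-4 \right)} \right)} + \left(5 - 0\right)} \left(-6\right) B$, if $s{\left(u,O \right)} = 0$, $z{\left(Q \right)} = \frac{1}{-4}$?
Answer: $- 30 \sqrt{5} \approx -67.082$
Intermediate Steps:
$z{\left(Q \right)} = - \frac{1}{4}$
$- \sqrt{s{\left(1,z{\left(-4 \right)} \right)} + \left(5 - 0\right)} \left(-6\right) B = - \sqrt{0 + \left(5 - 0\right)} \left(-6\right) \left(-5\right) = - \sqrt{0 + \left(5 + 0\right)} \left(-6\right) \left(-5\right) = - \sqrt{0 + 5} \left(-6\right) \left(-5\right) = - \sqrt{5} \left(-6\right) \left(-5\right) = - - 6 \sqrt{5} \left(-5\right) = - 30 \sqrt{5}$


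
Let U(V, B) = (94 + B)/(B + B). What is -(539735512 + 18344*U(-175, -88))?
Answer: -5937083753/11 ≈ -5.3974e+8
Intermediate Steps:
U(V, B) = (94 + B)/(2*B) (U(V, B) = (94 + B)/((2*B)) = (94 + B)*(1/(2*B)) = (94 + B)/(2*B))
-(539735512 + 18344*U(-175, -88)) = -18344/(1/(29423 + (½)*(94 - 88)/(-88))) = -18344/(1/(29423 + (½)*(-1/88)*6)) = -18344/(1/(29423 - 3/88)) = -18344/(1/(2589221/88)) = -18344/88/2589221 = -18344*2589221/88 = -5937083753/11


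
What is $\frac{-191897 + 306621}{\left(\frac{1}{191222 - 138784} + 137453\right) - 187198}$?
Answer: $- \frac{6015897112}{2608528309} \approx -2.3062$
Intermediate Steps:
$\frac{-191897 + 306621}{\left(\frac{1}{191222 - 138784} + 137453\right) - 187198} = \frac{114724}{\left(\frac{1}{52438} + 137453\right) - 187198} = \frac{114724}{\frac{7207760415}{52438} - 187198} = \frac{114724}{- \frac{2608528309}{52438}} = 114724 \left(- \frac{52438}{2608528309}\right) = - \frac{6015897112}{2608528309}$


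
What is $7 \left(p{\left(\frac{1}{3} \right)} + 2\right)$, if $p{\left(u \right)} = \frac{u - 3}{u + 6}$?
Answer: $\frac{210}{19} \approx 11.053$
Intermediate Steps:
$p{\left(u \right)} = \frac{-3 + u}{6 + u}$
$7 \left(p{\left(\frac{1}{3} \right)} + 2\right) = 7 \left(\frac{-3 + \frac{1}{3}}{6 + \frac{1}{3}} + 2\right) = 7 \left(\frac{1}{\frac{19}{3}} \left(- \frac{8}{3}\right) + 2\right) = 7 \left(\frac{3}{19} \left(- \frac{8}{3}\right) + 2\right) = 7 \left(- \frac{8}{19} + 2\right) = 7 \cdot \frac{30}{19} = \frac{210}{19}$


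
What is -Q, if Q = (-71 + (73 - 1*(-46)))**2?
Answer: -2304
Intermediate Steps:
Q = 2304 (Q = (-71 + (73 + 46))**2 = (-71 + 119)**2 = 48**2 = 2304)
-Q = -1*2304 = -2304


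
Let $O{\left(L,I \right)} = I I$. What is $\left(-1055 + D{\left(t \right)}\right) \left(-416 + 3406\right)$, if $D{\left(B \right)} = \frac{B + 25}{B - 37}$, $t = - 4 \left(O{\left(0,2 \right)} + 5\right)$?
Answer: $- \frac{230241960}{73} \approx -3.154 \cdot 10^{6}$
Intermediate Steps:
$O{\left(L,I \right)} = I^{2}$
$t = -36$ ($t = - 4 \left(2^{2} + 5\right) = - 4 \left(4 + 5\right) = \left(-4\right) 9 = -36$)
$D{\left(B \right)} = \frac{25 + B}{-37 + B}$
$\left(-1055 + D{\left(t \right)}\right) \left(-416 + 3406\right) = \left(-1055 + \frac{25 - 36}{-37 - 36}\right) \left(-416 + 3406\right) = \left(-1055 + \frac{1}{-73} \left(-11\right)\right) 2990 = \left(-1055 - - \frac{11}{73}\right) 2990 = \left(-1055 + \frac{11}{73}\right) 2990 = \left(- \frac{77004}{73}\right) 2990 = - \frac{230241960}{73}$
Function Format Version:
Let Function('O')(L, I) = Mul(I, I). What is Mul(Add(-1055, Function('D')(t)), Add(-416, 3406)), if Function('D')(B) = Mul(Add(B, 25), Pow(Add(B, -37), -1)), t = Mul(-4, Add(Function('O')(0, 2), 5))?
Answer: Rational(-230241960, 73) ≈ -3.1540e+6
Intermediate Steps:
Function('O')(L, I) = Pow(I, 2)
t = -36 (t = Mul(-4, Add(Pow(2, 2), 5)) = Mul(-4, Add(4, 5)) = Mul(-4, 9) = -36)
Function('D')(B) = Mul(Pow(Add(-37, B), -1), Add(25, B)) (Function('D')(B) = Mul(Add(25, B), Pow(Add(-37, B), -1)) = Mul(Pow(Add(-37, B), -1), Add(25, B)))
Mul(Add(-1055, Function('D')(t)), Add(-416, 3406)) = Mul(Add(-1055, Mul(Pow(Add(-37, -36), -1), Add(25, -36))), Add(-416, 3406)) = Mul(Add(-1055, Mul(Pow(-73, -1), -11)), 2990) = Mul(Add(-1055, Mul(Rational(-1, 73), -11)), 2990) = Mul(Add(-1055, Rational(11, 73)), 2990) = Mul(Rational(-77004, 73), 2990) = Rational(-230241960, 73)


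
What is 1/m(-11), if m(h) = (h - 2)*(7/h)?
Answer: 11/91 ≈ 0.12088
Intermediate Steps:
m(h) = 7*(-2 + h)/h (m(h) = (-2 + h)*(7/h) = 7*(-2 + h)/h)
1/m(-11) = 1/(7 - 14/(-11)) = 1/(7 - 14*(-1/11)) = 1/(7 + 14/11) = 1/(91/11) = 11/91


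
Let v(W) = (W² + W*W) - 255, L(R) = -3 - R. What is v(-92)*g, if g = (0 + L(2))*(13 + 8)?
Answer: -1750665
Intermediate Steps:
v(W) = -255 + 2*W² (v(W) = (W² + W²) - 255 = 2*W² - 255 = -255 + 2*W²)
g = -105 (g = (0 + (-3 - 1*2))*(13 + 8) = (0 + (-3 - 2))*21 = (0 - 5)*21 = -5*21 = -105)
v(-92)*g = (-255 + 2*(-92)²)*(-105) = (-255 + 2*8464)*(-105) = (-255 + 16928)*(-105) = 16673*(-105) = -1750665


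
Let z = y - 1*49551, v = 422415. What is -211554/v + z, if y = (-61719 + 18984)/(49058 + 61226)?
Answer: -36641352927067/739454220 ≈ -49552.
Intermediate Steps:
y = -42735/110284 ≈ -0.38750
z = -5464725219/110284 (z = -42735/110284 - 1*49551 = -42735/110284 - 49551 = -5464725219/110284 ≈ -49551.)
-211554/v + z = -211554/422415 - 5464725219/110284 = -211554*1/422415 - 5464725219/110284 = -3358/6705 - 5464725219/110284 = -36641352927067/739454220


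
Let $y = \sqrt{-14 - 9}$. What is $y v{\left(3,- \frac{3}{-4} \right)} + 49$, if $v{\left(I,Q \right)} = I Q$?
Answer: $49 + \frac{9 i \sqrt{23}}{4} \approx 49.0 + 10.791 i$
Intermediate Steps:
$y = i \sqrt{23}$ ($y = \sqrt{-23} = i \sqrt{23} \approx 4.7958 i$)
$y v{\left(3,- \frac{3}{-4} \right)} + 49 = i \sqrt{23} \cdot 3 \left(- \frac{3}{-4}\right) + 49 = i \sqrt{23} \cdot 3 \left(\left(-3\right) \left(- \frac{1}{4}\right)\right) + 49 = i \sqrt{23} \cdot 3 \cdot \frac{3}{4} + 49 = i \sqrt{23} \cdot \frac{9}{4} + 49 = \frac{9 i \sqrt{23}}{4} + 49 = 49 + \frac{9 i \sqrt{23}}{4}$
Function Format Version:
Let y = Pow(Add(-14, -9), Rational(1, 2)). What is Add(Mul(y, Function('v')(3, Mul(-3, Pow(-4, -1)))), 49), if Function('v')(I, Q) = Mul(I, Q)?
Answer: Add(49, Mul(Rational(9, 4), I, Pow(23, Rational(1, 2)))) ≈ Add(49.000, Mul(10.791, I))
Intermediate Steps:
y = Mul(I, Pow(23, Rational(1, 2))) (y = Pow(-23, Rational(1, 2)) = Mul(I, Pow(23, Rational(1, 2))) ≈ Mul(4.7958, I))
Add(Mul(y, Function('v')(3, Mul(-3, Pow(-4, -1)))), 49) = Add(Mul(Mul(I, Pow(23, Rational(1, 2))), Mul(3, Mul(-3, Pow(-4, -1)))), 49) = Add(Mul(Mul(I, Pow(23, Rational(1, 2))), Mul(3, Mul(-3, Rational(-1, 4)))), 49) = Add(Mul(Mul(I, Pow(23, Rational(1, 2))), Mul(3, Rational(3, 4))), 49) = Add(Mul(Mul(I, Pow(23, Rational(1, 2))), Rational(9, 4)), 49) = Add(Mul(Rational(9, 4), I, Pow(23, Rational(1, 2))), 49) = Add(49, Mul(Rational(9, 4), I, Pow(23, Rational(1, 2))))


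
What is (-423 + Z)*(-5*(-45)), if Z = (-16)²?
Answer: -37575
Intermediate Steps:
Z = 256
(-423 + Z)*(-5*(-45)) = (-423 + 256)*(-5*(-45)) = -167*225 = -37575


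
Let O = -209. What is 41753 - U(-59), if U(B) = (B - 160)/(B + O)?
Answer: 11189585/268 ≈ 41752.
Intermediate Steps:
U(B) = (-160 + B)/(-209 + B) (U(B) = (B - 160)/(B - 209) = (-160 + B)/(-209 + B))
41753 - U(-59) = 41753 - (-160 - 59)/(-209 - 59) = 41753 - (-219)/(-268) = 41753 - (-1)*(-219)/268 = 41753 - 1*219/268 = 41753 - 219/268 = 11189585/268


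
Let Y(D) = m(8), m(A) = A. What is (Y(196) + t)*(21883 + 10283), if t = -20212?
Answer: -649881864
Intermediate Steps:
Y(D) = 8
(Y(196) + t)*(21883 + 10283) = (8 - 20212)*(21883 + 10283) = -20204*32166 = -649881864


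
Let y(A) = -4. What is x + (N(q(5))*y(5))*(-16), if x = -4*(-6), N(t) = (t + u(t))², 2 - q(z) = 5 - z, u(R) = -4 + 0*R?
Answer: 280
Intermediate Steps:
u(R) = -4 (u(R) = -4 + 0 = -4)
q(z) = -3 + z (q(z) = 2 - (5 - z) = 2 + (-5 + z) = -3 + z)
N(t) = (-4 + t)² (N(t) = (t - 4)² = (-4 + t)²)
x = 24
x + (N(q(5))*y(5))*(-16) = 24 + ((-4 + (-3 + 5))²*(-4))*(-16) = 24 + ((-4 + 2)²*(-4))*(-16) = 24 + ((-2)²*(-4))*(-16) = 24 + (4*(-4))*(-16) = 24 - 16*(-16) = 24 + 256 = 280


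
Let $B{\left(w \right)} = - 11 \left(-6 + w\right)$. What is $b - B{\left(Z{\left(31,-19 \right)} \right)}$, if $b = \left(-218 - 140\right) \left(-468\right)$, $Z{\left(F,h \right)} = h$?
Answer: $167269$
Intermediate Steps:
$b = 167544$ ($b = \left(-358\right) \left(-468\right) = 167544$)
$B{\left(w \right)} = 66 - 11 w$
$b - B{\left(Z{\left(31,-19 \right)} \right)} = 167544 - \left(66 - -209\right) = 167544 - \left(66 + 209\right) = 167544 - 275 = 167269$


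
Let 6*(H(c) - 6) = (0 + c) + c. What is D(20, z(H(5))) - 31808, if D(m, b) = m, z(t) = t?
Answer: -31788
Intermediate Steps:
H(c) = 6 + c/3 (H(c) = 6 + ((0 + c) + c)/6 = 6 + (c + c)/6 = 6 + (2*c)/6 = 6 + c/3)
D(20, z(H(5))) - 31808 = 20 - 31808 = -31788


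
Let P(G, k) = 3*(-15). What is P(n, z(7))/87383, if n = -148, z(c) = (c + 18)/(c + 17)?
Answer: -45/87383 ≈ -0.00051497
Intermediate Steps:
z(c) = (18 + c)/(17 + c)
P(G, k) = -45
P(n, z(7))/87383 = -45/87383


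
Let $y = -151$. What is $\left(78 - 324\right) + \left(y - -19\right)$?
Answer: $-378$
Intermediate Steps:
$\left(78 - 324\right) + \left(y - -19\right) = \left(78 - 324\right) - 132 = -246 + \left(-151 + 19\right) = -246 - 132 = -378$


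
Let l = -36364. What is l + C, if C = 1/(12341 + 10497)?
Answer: -830481031/22838 ≈ -36364.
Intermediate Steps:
C = 1/22838 ≈ 4.3787e-5
l + C = -36364 + 1/22838 = -830481031/22838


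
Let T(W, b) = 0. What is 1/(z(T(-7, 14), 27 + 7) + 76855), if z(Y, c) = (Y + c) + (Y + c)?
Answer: 1/76923 ≈ 1.3000e-5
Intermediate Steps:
z(Y, c) = 2*Y + 2*c
1/(z(T(-7, 14), 27 + 7) + 76855) = 1/((2*0 + 2*(27 + 7)) + 76855) = 1/((0 + 2*34) + 76855) = 1/((0 + 68) + 76855) = 1/(68 + 76855) = 1/76923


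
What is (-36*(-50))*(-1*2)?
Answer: -3600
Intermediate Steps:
(-36*(-50))*(-1*2) = 1800*(-2) = -3600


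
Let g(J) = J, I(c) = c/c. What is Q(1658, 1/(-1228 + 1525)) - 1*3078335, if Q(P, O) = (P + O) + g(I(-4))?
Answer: -913772771/297 ≈ -3.0767e+6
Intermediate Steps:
I(c) = 1
Q(P, O) = 1 + O + P (Q(P, O) = (P + O) + 1 = (O + P) + 1 = 1 + O + P)
Q(1658, 1/(-1228 + 1525)) - 1*3078335 = (1 + 1/(-1228 + 1525) + 1658) - 1*3078335 = (1 + 1/297 + 1658) - 3078335 = 492724/297 - 3078335 = -913772771/297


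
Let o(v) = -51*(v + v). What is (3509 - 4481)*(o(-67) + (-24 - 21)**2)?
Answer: -8610948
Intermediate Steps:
o(v) = -102*v
(3509 - 4481)*(o(-67) + (-24 - 21)**2) = (3509 - 4481)*(-102*(-67) + (-24 - 21)**2) = -972*(6834 + (-45)**2) = -972*(6834 + 2025) = -972*8859 = -8610948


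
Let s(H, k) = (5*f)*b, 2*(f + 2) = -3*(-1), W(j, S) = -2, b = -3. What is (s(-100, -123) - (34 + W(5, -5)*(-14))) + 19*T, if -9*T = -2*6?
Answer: -175/6 ≈ -29.167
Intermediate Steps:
T = 4/3 (T = -(-2)*6/9 = -⅑*(-12) = 4/3 ≈ 1.3333)
f = -½ (f = -2 + (-3*(-1))/2 = -2 + (½)*3 = -2 + 3/2 = -½ ≈ -0.50000)
s(H, k) = 15/2 (s(H, k) = (5*(-½))*(-3) = -5/2*(-3) = 15/2)
(s(-100, -123) - (34 + W(5, -5)*(-14))) + 19*T = (15/2 - (34 - 2*(-14))) + 19*(4/3) = (15/2 - (34 + 28)) + 76/3 = (15/2 - 1*62) + 76/3 = (15/2 - 62) + 76/3 = -109/2 + 76/3 = -175/6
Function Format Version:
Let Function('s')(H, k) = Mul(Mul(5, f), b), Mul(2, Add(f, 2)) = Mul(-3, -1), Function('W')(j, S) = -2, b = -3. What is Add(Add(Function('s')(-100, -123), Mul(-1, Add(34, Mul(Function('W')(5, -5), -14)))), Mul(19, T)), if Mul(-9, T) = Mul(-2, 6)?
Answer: Rational(-175, 6) ≈ -29.167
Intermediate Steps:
T = Rational(4, 3) (T = Mul(Rational(-1, 9), Mul(-2, 6)) = Mul(Rational(-1, 9), -12) = Rational(4, 3) ≈ 1.3333)
f = Rational(-1, 2) (f = Add(-2, Mul(Rational(1, 2), Mul(-3, -1))) = Add(-2, Mul(Rational(1, 2), 3)) = Add(-2, Rational(3, 2)) = Rational(-1, 2) ≈ -0.50000)
Function('s')(H, k) = Rational(15, 2) (Function('s')(H, k) = Mul(Mul(5, Rational(-1, 2)), -3) = Mul(Rational(-5, 2), -3) = Rational(15, 2))
Add(Add(Function('s')(-100, -123), Mul(-1, Add(34, Mul(Function('W')(5, -5), -14)))), Mul(19, T)) = Add(Add(Rational(15, 2), Mul(-1, Add(34, Mul(-2, -14)))), Mul(19, Rational(4, 3))) = Add(Add(Rational(15, 2), Mul(-1, Add(34, 28))), Rational(76, 3)) = Add(Add(Rational(15, 2), Mul(-1, 62)), Rational(76, 3)) = Add(Add(Rational(15, 2), -62), Rational(76, 3)) = Add(Rational(-109, 2), Rational(76, 3)) = Rational(-175, 6)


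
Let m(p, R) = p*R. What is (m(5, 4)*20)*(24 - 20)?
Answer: 1600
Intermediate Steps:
m(p, R) = R*p
(m(5, 4)*20)*(24 - 20) = ((4*5)*20)*(24 - 20) = (20*20)*4 = 400*4 = 1600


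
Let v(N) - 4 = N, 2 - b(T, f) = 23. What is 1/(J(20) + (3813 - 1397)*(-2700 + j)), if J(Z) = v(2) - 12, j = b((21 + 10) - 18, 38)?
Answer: -1/6573942 ≈ -1.5212e-7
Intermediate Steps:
b(T, f) = -21 (b(T, f) = 2 - 1*23 = 2 - 23 = -21)
v(N) = 4 + N
j = -21
J(Z) = -6 (J(Z) = (4 + 2) - 12 = 6 - 12 = -6)
1/(J(20) + (3813 - 1397)*(-2700 + j)) = 1/(-6 + (3813 - 1397)*(-2700 - 21)) = 1/(-6 + 2416*(-2721)) = 1/(-6 - 6573936) = 1/(-6573942) = -1/6573942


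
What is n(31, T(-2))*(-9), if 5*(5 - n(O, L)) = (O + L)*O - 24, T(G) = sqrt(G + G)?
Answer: 8208/5 + 558*I/5 ≈ 1641.6 + 111.6*I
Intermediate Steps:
T(G) = sqrt(2)*sqrt(G) (T(G) = sqrt(2*G) = sqrt(2)*sqrt(G))
n(O, L) = 49/5 - O*(L + O)/5 (n(O, L) = 5 - ((O + L)*O - 24)/5 = 5 - ((L + O)*O - 24)/5 = 5 - (O*(L + O) - 24)/5 = 5 - (-24 + O*(L + O))/5 = 5 + (24/5 - O*(L + O)/5) = 49/5 - O*(L + O)/5)
n(31, T(-2))*(-9) = (49/5 - 1/5*31**2 - 1/5*sqrt(2)*sqrt(-2)*31)*(-9) = (49/5 - 1/5*961 - 1/5*sqrt(2)*(I*sqrt(2))*31)*(-9) = (49/5 - 961/5 - 1/5*2*I*31)*(-9) = (49/5 - 961/5 - 62*I/5)*(-9) = (-912/5 - 62*I/5)*(-9) = 8208/5 + 558*I/5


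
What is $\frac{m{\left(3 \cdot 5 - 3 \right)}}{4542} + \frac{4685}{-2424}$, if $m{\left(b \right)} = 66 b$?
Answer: $- \frac{3226577}{1834968} \approx -1.7584$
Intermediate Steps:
$\frac{m{\left(3 \cdot 5 - 3 \right)}}{4542} + \frac{4685}{-2424} = \frac{66 \left(3 \cdot 5 - 3\right)}{4542} + \frac{4685}{-2424} = 66 \left(15 - 3\right) \frac{1}{4542} + 4685 \left(- \frac{1}{2424}\right) = 66 \cdot 12 \cdot \frac{1}{4542} - \frac{4685}{2424} = 792 \cdot \frac{1}{4542} - \frac{4685}{2424} = \frac{132}{757} - \frac{4685}{2424} = - \frac{3226577}{1834968}$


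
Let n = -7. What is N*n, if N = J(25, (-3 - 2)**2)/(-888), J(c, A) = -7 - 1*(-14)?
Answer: 49/888 ≈ 0.055180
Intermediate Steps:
J(c, A) = 7 (J(c, A) = -7 + 14 = 7)
N = -7/888 (N = 7/(-888) = 7*(-1/888) = -7/888 ≈ -0.0078829)
N*n = -7/888*(-7) = 49/888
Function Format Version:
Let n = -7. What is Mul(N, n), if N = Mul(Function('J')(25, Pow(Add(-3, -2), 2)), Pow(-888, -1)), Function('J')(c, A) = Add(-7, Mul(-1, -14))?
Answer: Rational(49, 888) ≈ 0.055180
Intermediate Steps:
Function('J')(c, A) = 7 (Function('J')(c, A) = Add(-7, 14) = 7)
N = Rational(-7, 888) (N = Mul(7, Pow(-888, -1)) = Mul(7, Rational(-1, 888)) = Rational(-7, 888) ≈ -0.0078829)
Mul(N, n) = Mul(Rational(-7, 888), -7) = Rational(49, 888)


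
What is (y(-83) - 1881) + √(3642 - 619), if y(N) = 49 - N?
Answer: -1749 + √3023 ≈ -1694.0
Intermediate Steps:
(y(-83) - 1881) + √(3642 - 619) = ((49 - 1*(-83)) - 1881) + √(3642 - 619) = ((49 + 83) - 1881) + √3023 = (132 - 1881) + √3023 = -1749 + √3023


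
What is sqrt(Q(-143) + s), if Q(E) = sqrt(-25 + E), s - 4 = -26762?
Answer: sqrt(-26758 + 2*I*sqrt(42)) ≈ 0.0396 + 163.58*I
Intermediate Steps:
s = -26758 (s = 4 - 26762 = -26758)
sqrt(Q(-143) + s) = sqrt(sqrt(-25 - 143) - 26758) = sqrt(sqrt(-168) - 26758) = sqrt(2*I*sqrt(42) - 26758) = sqrt(-26758 + 2*I*sqrt(42))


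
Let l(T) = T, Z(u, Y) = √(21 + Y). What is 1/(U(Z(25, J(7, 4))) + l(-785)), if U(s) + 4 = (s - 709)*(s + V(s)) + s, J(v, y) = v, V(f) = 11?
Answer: -2140/14917737 + 697*√7/29835474 ≈ -8.1645e-5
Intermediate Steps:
U(s) = -4 + s + (-709 + s)*(11 + s) (U(s) = -4 + ((s - 709)*(s + 11) + s) = -4 + ((-709 + s)*(11 + s) + s) = -4 + (s + (-709 + s)*(11 + s)) = -4 + s + (-709 + s)*(11 + s))
1/(U(Z(25, J(7, 4))) + l(-785)) = 1/((-7803 + (√(21 + 7))² - 697*√(21 + 7)) - 785) = 1/((-7803 + (√28)² - 1394*√7) - 785) = 1/((-7803 + (2*√7)² - 1394*√7) - 785) = 1/((-7803 + 28 - 1394*√7) - 785) = 1/((-7775 - 1394*√7) - 785) = 1/(-8560 - 1394*√7)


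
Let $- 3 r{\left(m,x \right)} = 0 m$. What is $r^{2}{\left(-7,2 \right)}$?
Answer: $0$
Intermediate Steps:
$r{\left(m,x \right)} = 0$ ($r{\left(m,x \right)} = - \frac{0 m}{3} = \left(- \frac{1}{3}\right) 0 = 0$)
$r^{2}{\left(-7,2 \right)} = 0^{2} = 0$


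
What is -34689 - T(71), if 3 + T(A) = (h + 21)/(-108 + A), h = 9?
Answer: -1283352/37 ≈ -34685.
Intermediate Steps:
T(A) = -3 + 30/(-108 + A) (T(A) = -3 + (9 + 21)/(-108 + A) = -3 + 30/(-108 + A))
-34689 - T(71) = -34689 - 3*(118 - 1*71)/(-108 + 71) = -34689 - 3*(118 - 71)/(-37) = -34689 - 3*(-1)*47/37 = -34689 - 1*(-141/37) = -34689 + 141/37 = -1283352/37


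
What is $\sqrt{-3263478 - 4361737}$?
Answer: $i \sqrt{7625215} \approx 2761.4 i$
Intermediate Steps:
$\sqrt{-3263478 - 4361737} = \sqrt{-7625215} = i \sqrt{7625215}$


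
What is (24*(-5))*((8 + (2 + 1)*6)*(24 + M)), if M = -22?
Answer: -6240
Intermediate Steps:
(24*(-5))*((8 + (2 + 1)*6)*(24 + M)) = (24*(-5))*((8 + (2 + 1)*6)*(24 - 22)) = -120*(8 + 3*6)*2 = -120*(8 + 18)*2 = -3120*2 = -120*52 = -6240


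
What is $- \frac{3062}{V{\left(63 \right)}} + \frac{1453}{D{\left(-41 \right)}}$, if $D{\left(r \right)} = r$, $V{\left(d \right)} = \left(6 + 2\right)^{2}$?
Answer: $- \frac{109267}{1312} \approx -83.283$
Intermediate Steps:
$V{\left(d \right)} = 64$ ($V{\left(d \right)} = 8^{2} = 64$)
$- \frac{3062}{V{\left(63 \right)}} + \frac{1453}{D{\left(-41 \right)}} = - \frac{3062}{64} + \frac{1453}{-41} = \left(-3062\right) \frac{1}{64} + 1453 \left(- \frac{1}{41}\right) = - \frac{1531}{32} - \frac{1453}{41} = - \frac{109267}{1312}$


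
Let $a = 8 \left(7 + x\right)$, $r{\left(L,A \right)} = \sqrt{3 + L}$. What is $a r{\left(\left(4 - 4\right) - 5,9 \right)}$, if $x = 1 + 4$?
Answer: $96 i \sqrt{2} \approx 135.76 i$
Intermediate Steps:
$x = 5$
$a = 96$ ($a = 8 \left(7 + 5\right) = 8 \cdot 12 = 96$)
$a r{\left(\left(4 - 4\right) - 5,9 \right)} = 96 \sqrt{3 + \left(\left(4 - 4\right) - 5\right)} = 96 \sqrt{3 + \left(0 - 5\right)} = 96 \sqrt{3 - 5} = 96 \sqrt{-2} = 96 i \sqrt{2}$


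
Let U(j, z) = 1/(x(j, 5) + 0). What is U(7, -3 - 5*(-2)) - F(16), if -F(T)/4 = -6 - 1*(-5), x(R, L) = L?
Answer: -19/5 ≈ -3.8000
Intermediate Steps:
F(T) = 4 (F(T) = -4*(-6 - 1*(-5)) = -4*(-6 + 5) = -4*(-1) = 4)
U(j, z) = ⅕ (U(j, z) = 1/(5 + 0) = 1/5 = ⅕)
U(7, -3 - 5*(-2)) - F(16) = ⅕ - 1*4 = ⅕ - 4 = -19/5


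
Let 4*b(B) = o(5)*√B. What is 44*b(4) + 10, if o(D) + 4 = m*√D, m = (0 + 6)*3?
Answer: -78 + 396*√5 ≈ 807.48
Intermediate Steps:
m = 18 (m = 6*3 = 18)
o(D) = -4 + 18*√D
b(B) = √B*(-4 + 18*√5)/4 (b(B) = ((-4 + 18*√5)*√B)/4 = (√B*(-4 + 18*√5))/4 = √B*(-4 + 18*√5)/4)
44*b(4) + 10 = 44*(√4*(-2 + 9*√5)/2) + 10 = 44*((½)*2*(-2 + 9*√5)) + 10 = 44*(-2 + 9*√5) + 10 = (-88 + 396*√5) + 10 = -78 + 396*√5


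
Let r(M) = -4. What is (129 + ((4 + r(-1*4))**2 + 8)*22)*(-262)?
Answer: -79910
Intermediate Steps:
(129 + ((4 + r(-1*4))**2 + 8)*22)*(-262) = (129 + ((4 - 4)**2 + 8)*22)*(-262) = (129 + (0**2 + 8)*22)*(-262) = (129 + (0 + 8)*22)*(-262) = (129 + 8*22)*(-262) = (129 + 176)*(-262) = 305*(-262) = -79910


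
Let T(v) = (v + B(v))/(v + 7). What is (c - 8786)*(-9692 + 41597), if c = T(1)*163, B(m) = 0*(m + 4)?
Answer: -2237338125/8 ≈ -2.7967e+8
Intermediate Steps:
B(m) = 0 (B(m) = 0*(4 + m) = 0)
T(v) = v/(7 + v) (T(v) = (v + 0)/(v + 7) = v/(7 + v))
c = 163/8 (c = (1/(7 + 1))*163 = (1/8)*163 = (1*(⅛))*163 = (⅛)*163 = 163/8 ≈ 20.375)
(c - 8786)*(-9692 + 41597) = (163/8 - 8786)*(-9692 + 41597) = -70125/8*31905 = -2237338125/8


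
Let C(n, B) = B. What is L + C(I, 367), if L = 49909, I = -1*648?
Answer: 50276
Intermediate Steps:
I = -648
L + C(I, 367) = 49909 + 367 = 50276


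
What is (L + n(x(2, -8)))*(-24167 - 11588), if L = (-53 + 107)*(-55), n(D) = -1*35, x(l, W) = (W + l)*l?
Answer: 107443775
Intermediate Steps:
x(l, W) = l*(W + l)
n(D) = -35
L = -2970 (L = 54*(-55) = -2970)
(L + n(x(2, -8)))*(-24167 - 11588) = (-2970 - 35)*(-24167 - 11588) = -3005*(-35755) = 107443775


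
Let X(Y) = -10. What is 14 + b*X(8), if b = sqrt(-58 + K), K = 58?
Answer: 14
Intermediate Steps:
b = 0 (b = sqrt(-58 + 58) = sqrt(0) = 0)
14 + b*X(8) = 14 + 0*(-10) = 14 + 0 = 14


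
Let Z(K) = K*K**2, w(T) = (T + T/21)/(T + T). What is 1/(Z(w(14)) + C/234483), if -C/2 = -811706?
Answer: 723849021/5115505135 ≈ 0.14150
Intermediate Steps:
C = 1623412 (C = -2*(-811706) = 1623412)
w(T) = 11/21 (w(T) = (T + T*(1/21))/((2*T)) = (T + T/21)*(1/(2*T)) = (22*T/21)*(1/(2*T)) = 11/21)
Z(K) = K**3
1/(Z(w(14)) + C/234483) = 1/((11/21)**3 + 1623412/234483) = 1/(1331/9261 + 1623412*(1/234483)) = 1/(1331/9261 + 1623412/234483) = 1/(5115505135/723849021) = 723849021/5115505135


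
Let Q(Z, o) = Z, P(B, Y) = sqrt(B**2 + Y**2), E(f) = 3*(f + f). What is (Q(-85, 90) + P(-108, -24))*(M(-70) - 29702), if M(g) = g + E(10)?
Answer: 2525520 - 356544*sqrt(85) ≈ -7.6165e+5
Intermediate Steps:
E(f) = 6*f (E(f) = 3*(2*f) = 6*f)
M(g) = 60 + g (M(g) = g + 6*10 = g + 60 = 60 + g)
(Q(-85, 90) + P(-108, -24))*(M(-70) - 29702) = (-85 + sqrt((-108)**2 + (-24)**2))*((60 - 70) - 29702) = (-85 + sqrt(11664 + 576))*(-10 - 29702) = (-85 + sqrt(12240))*(-29712) = (-85 + 12*sqrt(85))*(-29712) = 2525520 - 356544*sqrt(85)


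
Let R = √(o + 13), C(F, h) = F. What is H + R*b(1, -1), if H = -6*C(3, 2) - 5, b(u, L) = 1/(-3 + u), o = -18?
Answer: -23 - I*√5/2 ≈ -23.0 - 1.118*I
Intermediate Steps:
R = I*√5 (R = √(-18 + 13) = √(-5) = I*√5 ≈ 2.2361*I)
H = -23 (H = -6*3 - 5 = -18 - 5 = -23)
H + R*b(1, -1) = -23 + (I*√5)/(-3 + 1) = -23 + (I*√5)/(-2) = -23 + (I*√5)*(-½) = -23 - I*√5/2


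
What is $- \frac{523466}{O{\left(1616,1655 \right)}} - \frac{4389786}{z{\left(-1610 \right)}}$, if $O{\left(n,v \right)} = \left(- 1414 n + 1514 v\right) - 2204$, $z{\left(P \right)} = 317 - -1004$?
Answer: $- \frac{479802565999}{144280941} \approx -3325.5$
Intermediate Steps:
$z{\left(P \right)} = 1321$ ($z{\left(P \right)} = 317 + 1004 = 1321$)
$O{\left(n,v \right)} = -2204 - 1414 n + 1514 v$
$- \frac{523466}{O{\left(1616,1655 \right)}} - \frac{4389786}{z{\left(-1610 \right)}} = - \frac{523466}{-2204 - 2285024 + 1514 \cdot 1655} - \frac{4389786}{1321} = - \frac{523466}{-2204 - 2285024 + 2505670} - \frac{4389786}{1321} = - \frac{523466}{218442} - \frac{4389786}{1321} = \left(-523466\right) \frac{1}{218442} - \frac{4389786}{1321} = - \frac{261733}{109221} - \frac{4389786}{1321} = - \frac{479802565999}{144280941}$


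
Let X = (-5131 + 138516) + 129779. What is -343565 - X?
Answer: -606729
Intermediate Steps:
X = 263164 (X = 133385 + 129779 = 263164)
-343565 - X = -343565 - 1*263164 = -343565 - 263164 = -606729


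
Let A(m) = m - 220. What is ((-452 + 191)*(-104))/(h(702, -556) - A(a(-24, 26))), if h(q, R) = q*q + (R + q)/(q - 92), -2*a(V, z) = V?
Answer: 919880/16707637 ≈ 0.055057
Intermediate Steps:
a(V, z) = -V/2
h(q, R) = q**2 + (R + q)/(-92 + q)
A(m) = -220 + m
((-452 + 191)*(-104))/(h(702, -556) - A(a(-24, 26))) = ((-452 + 191)*(-104))/((-556 + 702 + 702**3 - 92*702**2)/(-92 + 702) - (-220 - 1/2*(-24))) = (-261*(-104))/((-556 + 702 + 345948408 - 92*492804)/610 - (-220 + 12)) = 27144/((-556 + 702 + 345948408 - 45337968)/610 - 1*(-208)) = 27144/((1/610)*300610586 + 208) = 27144/(150305293/305 + 208) = 27144/(150368733/305) = 27144*(305/150368733) = 919880/16707637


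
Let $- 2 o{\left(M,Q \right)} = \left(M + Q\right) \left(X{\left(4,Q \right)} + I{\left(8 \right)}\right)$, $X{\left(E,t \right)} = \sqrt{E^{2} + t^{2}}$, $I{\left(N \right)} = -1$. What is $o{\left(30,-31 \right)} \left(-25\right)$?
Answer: $\frac{25}{2} - \frac{25 \sqrt{977}}{2} \approx -378.21$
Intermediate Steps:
$o{\left(M,Q \right)} = - \frac{\left(-1 + \sqrt{16 + Q^{2}}\right) \left(M + Q\right)}{2}$ ($o{\left(M,Q \right)} = - \frac{\left(M + Q\right) \left(\sqrt{4^{2} + Q^{2}} - 1\right)}{2} = - \frac{\left(M + Q\right) \left(\sqrt{16 + Q^{2}} - 1\right)}{2} = - \frac{\left(M + Q\right) \left(-1 + \sqrt{16 + Q^{2}}\right)}{2} = - \frac{\left(-1 + \sqrt{16 + Q^{2}}\right) \left(M + Q\right)}{2}$)
$o{\left(30,-31 \right)} \left(-25\right) = \left(\frac{1}{2} \cdot 30 + \frac{1}{2} \left(-31\right) - 15 \sqrt{16 + \left(-31\right)^{2}} - - \frac{31 \sqrt{16 + \left(-31\right)^{2}}}{2}\right) \left(-25\right) = \left(15 - \frac{31}{2} - 15 \sqrt{16 + 961} - - \frac{31 \sqrt{16 + 961}}{2}\right) \left(-25\right) = \left(15 - \frac{31}{2} - 15 \sqrt{977} - - \frac{31 \sqrt{977}}{2}\right) \left(-25\right) = \left(15 - \frac{31}{2} - 15 \sqrt{977} + \frac{31 \sqrt{977}}{2}\right) \left(-25\right) = \left(- \frac{1}{2} + \frac{\sqrt{977}}{2}\right) \left(-25\right) = \frac{25}{2} - \frac{25 \sqrt{977}}{2}$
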